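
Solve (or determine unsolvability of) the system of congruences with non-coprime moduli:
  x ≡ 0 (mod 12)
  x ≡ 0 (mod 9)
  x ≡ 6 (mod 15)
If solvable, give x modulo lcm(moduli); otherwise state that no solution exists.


Moduli 12, 9, 15 are not pairwise coprime, so CRT works modulo lcm(m_i) when all pairwise compatibility conditions hold.
Pairwise compatibility: gcd(m_i, m_j) must divide a_i - a_j for every pair.
Merge one congruence at a time:
  Start: x ≡ 0 (mod 12).
  Combine with x ≡ 0 (mod 9): gcd(12, 9) = 3; 0 - 0 = 0, which IS divisible by 3, so compatible.
    Write x = 0 + 12·t and substitute into x ≡ 0 (mod 9): 12·t ≡ 0 − 0 = 0 (mod 9).
    Divide the congruence (and modulus) by g = 3: 4·t ≡ 0 (mod 3).
    Reduce coefficients mod 3: 1·t ≡ 0 (mod 3).
    So t ≡ 0 (mod 3).
    Then x = 0 + 12·0 = 0, valid modulo lcm(12, 9) = 36: x ≡ 0 (mod 36).
  Combine with x ≡ 6 (mod 15): gcd(36, 15) = 3; 6 - 0 = 6, which IS divisible by 3, so compatible.
    Write x = 0 + 36·t and substitute into x ≡ 6 (mod 15): 36·t ≡ 6 − 0 = 6 (mod 15).
    Divide the congruence (and modulus) by g = 3: 12·t ≡ 2 (mod 5).
    Reduce coefficients mod 5: 2·t ≡ 2 (mod 5).
    The inverse of 2 mod 5 is 3 (since 2·3 = 6 = 1·5 + 1), so t ≡ 3·2 = 6 ≡ 1 (mod 5).
    Then x = 0 + 36·1 = 36, valid modulo lcm(36, 15) = 180: x ≡ 36 (mod 180).
Verify: 36 mod 12 = 0, 36 mod 9 = 0, 36 mod 15 = 6.

x ≡ 36 (mod 180).


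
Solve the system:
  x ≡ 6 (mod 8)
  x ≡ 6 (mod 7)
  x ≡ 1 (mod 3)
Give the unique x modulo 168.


Moduli 8, 7, 3 are pairwise coprime; by CRT there is a unique solution modulo M = 8 · 7 · 3 = 168.
Solve pairwise, accumulating the modulus:
  Start with x ≡ 6 (mod 8).
  Combine with x ≡ 6 (mod 7): since gcd(8, 7) = 1, we get a unique residue mod 56.
    Write x = 6 + 8·t and substitute into x ≡ 6 (mod 7): 8·t ≡ 6 − 6 = 0 (mod 7).
    Reduce coefficients mod 7: 1·t ≡ 0 (mod 7).
    So t ≡ 0 (mod 7).
    Then x = 6 + 8·0 = 6, valid modulo lcm(8, 7) = 56: x ≡ 6 (mod 56).
  Combine with x ≡ 1 (mod 3): since gcd(56, 3) = 1, we get a unique residue mod 168.
    Write x = 6 + 56·t and substitute into x ≡ 1 (mod 3): 56·t ≡ 1 − 6 = -5 (mod 3).
    Reduce coefficients mod 3: 2·t ≡ 1 (mod 3).
    The inverse of 2 mod 3 is 2 (since 2·2 = 4 = 1·3 + 1), so t ≡ 2·1 = 2 ≡ 2 (mod 3).
    Then x = 6 + 56·2 = 118, valid modulo lcm(56, 3) = 168: x ≡ 118 (mod 168).
Verify: 118 mod 8 = 6 ✓, 118 mod 7 = 6 ✓, 118 mod 3 = 1 ✓.

x ≡ 118 (mod 168).


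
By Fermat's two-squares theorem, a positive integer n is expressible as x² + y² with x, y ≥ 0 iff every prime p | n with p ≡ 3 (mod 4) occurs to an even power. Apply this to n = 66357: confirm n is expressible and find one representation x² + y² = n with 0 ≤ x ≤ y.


Step 1: Factor n = 66357 = 3^2 · 73 · 101.
Step 2: Check the mod-4 condition on each prime factor: 3 ≡ 3 (mod 4), exponent 2 (must be even); 73 ≡ 1 (mod 4), exponent 1; 101 ≡ 1 (mod 4), exponent 1.
All primes ≡ 3 (mod 4) appear to even exponent (or don't appear), so by the two-squares theorem n IS expressible as a sum of two squares.
Step 3: Build a representation. Group n = k² · m with k = 3 and m = 73 · 101 = 7373 (a product of primes ≡ 1 (mod 4)); a representation of m scales to one of n via (k·x)² + (k·y)² = k²(x² + y²). Each prime p ≡ 1 (mod 4) is itself a sum of two squares; find a² by testing p − a² for a perfect square:
  73: 73 − 1² = 72, 73 − 2² = 69, 73 − 3² = 64 = 8² ⇒ 73 = 3² + 8².
  101: 101 − 1² = 100 = 10² ⇒ 101 = 1² + 10².
  Combine using the Brahmagupta–Fibonacci identity (a² + b²)(c² + d²) = (ac − bd)² + (ad + bc)² = (ac + bd)² + (ad − bc)²:
  73 · 101 = 7373: from (3² + 8²)(1² + 10²), take (3·1 − 8·10, 3·10 + 8·1) = (3 − 80, 30 + 8) = (-77, 38); dropping signs (only squares matter) gives (77, 38); check 77² + 38² = 5929 + 1444 = 7373 ✓.
  Scale by k = 3: (3·77, 3·38) = (231, 114).
Step 4: Order so x ≤ y and verify: 114² + 231² = 12996 + 53361 = 66357 = n. ✓

n = 66357 = 114² + 231² (one valid representation with x ≤ y).


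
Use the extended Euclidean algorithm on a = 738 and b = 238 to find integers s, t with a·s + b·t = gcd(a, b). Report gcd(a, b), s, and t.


Euclidean algorithm on (738, 238) — divide until remainder is 0:
  738 = 3 · 238 + 24
  238 = 9 · 24 + 22
  24 = 1 · 22 + 2
  22 = 11 · 2 + 0
gcd(738, 238) = 2.
Track Bezout coefficients alongside the remainders: start with r₀ = 738 = a·1 + b·0 (s = 1, t = 0) and r₁ = 238 = a·0 + b·1 (s = 0, t = 1); each new remainder r_{k+1} = r_{k-1} − q_k·r_k inherits s_{k+1} = s_{k-1} − q_k·s_k, t_{k+1} = t_{k-1} − q_k·t_k, so r_k = a·s_k + b·t_k at every step:
  q = 3: r = 24, s = 1 − 3·0 = 1, t = 0 − 3·1 = -3  (check: 738·1 + 238·(-3) = 24)
  q = 9: r = 22, s = 0 − 9·1 = -9, t = 1 − 9·(-3) = 28  (check: 738·(-9) + 238·28 = 22)
  q = 1: r = 2, s = 1 − 1·(-9) = 10, t = -3 − 1·28 = -31  (check: 738·10 + 238·(-31) = 2)
The row with r = 2 (the gcd) gives the Bezout coefficients s = 10, t = -31.
Result: 738 · (10) + 238 · (-31) = 2.

gcd(738, 238) = 2; s = 10, t = -31 (check: 738·10 + 238·(-31) = 2).


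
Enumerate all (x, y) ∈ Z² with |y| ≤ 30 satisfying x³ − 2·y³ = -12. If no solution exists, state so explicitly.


The equation is x³ - 2y³ = -12. For fixed y, x³ = 2·y³ − 12, so a solution requires the RHS to be a perfect cube.
Strategy: iterate y from -30 to 30, compute RHS = 2·y³ − 12, and check whether it is a (positive or negative) perfect cube.
Check small values of y:
  y = 0: RHS = -12 is not a perfect cube.
  y = 1: RHS = -10 is not a perfect cube.
  y = -1: RHS = -14 is not a perfect cube.
  y = 2: RHS = 4 is not a perfect cube.
  y = -2: RHS = -28 is not a perfect cube.
  y = 3: RHS = 42 is not a perfect cube.
  y = -3: RHS = -66 is not a perfect cube.
Continuing the search up to |y| = 30 finds no solutions either.
No (x, y) in the scanned range satisfies the equation.

No integer solutions with |y| ≤ 30.


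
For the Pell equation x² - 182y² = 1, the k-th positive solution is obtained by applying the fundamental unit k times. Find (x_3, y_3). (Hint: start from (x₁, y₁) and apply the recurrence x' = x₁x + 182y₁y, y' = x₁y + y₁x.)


Step 1: Find the fundamental solution (x₁, y₁) of x² - 182y² = 1.
  Expand √182 as a continued fraction. a₀ = ⌊√182⌋ = 13; iterate m_{k+1} = d_k·a_k − m_k, d_{k+1} = (182 − m_{k+1}²)/d_k, a_{k+1} = ⌊(a₀ + m_{k+1})/d_{k+1}⌋ (starting m₀ = 0, d₀ = 1), with convergents p_k = a_k·p_{k-1} + p_{k-2}, q_k = a_k·q_{k-1} + q_{k-2} (p₋₁ = 1, q₋₁ = 0):
  k = 0: a₀ = 13; p₀/q₀ = 13/1; p₀² − 182·q₀² = 169 − 182 = -13.
  k = 1: m = 13, d = 13, a = ⌊(13 + 13)/13⌋ = 2; p/q = (2·13 + 1)/(2·1 + 0) = 27/2; p² − 182·q² = 729 − 728 = 1.
  The first convergent with p² − 182·q² = 1 gives the fundamental solution (x₁, y₁) = (27, 2).
Step 2: Apply the recurrence (x_{n+1}, y_{n+1}) = (x₁x_n + 182y₁y_n, x₁y_n + y₁x_n) repeatedly.
  From (x_1, y_1) = (27, 2): x_2 = 27·27 + 182·2·2 = 1457; y_2 = 27·2 + 2·27 = 108.
  From (x_2, y_2) = (1457, 108): x_3 = 27·1457 + 182·2·108 = 78651; y_3 = 27·108 + 2·1457 = 5830.
Step 3: Verify x_3² - 182·y_3² = 6185979801 - 6185979800 = 1 (should be 1). ✓

(x_1, y_1) = (27, 2); (x_3, y_3) = (78651, 5830).


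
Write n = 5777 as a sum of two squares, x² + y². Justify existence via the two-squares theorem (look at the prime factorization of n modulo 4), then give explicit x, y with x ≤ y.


Step 1: Factor n = 5777 = 53 · 109.
Step 2: Check the mod-4 condition on each prime factor: 53 ≡ 1 (mod 4), exponent 1; 109 ≡ 1 (mod 4), exponent 1.
All primes ≡ 3 (mod 4) appear to even exponent (or don't appear), so by the two-squares theorem n IS expressible as a sum of two squares.
Step 3: Build a representation. Here n = 53 · 109 is a product of primes ≡ 1 (mod 4). Each prime p ≡ 1 (mod 4) is itself a sum of two squares; find a² by testing p − a² for a perfect square:
  53: 53 − 1² = 52, 53 − 2² = 49 = 7² ⇒ 53 = 2² + 7².
  109: 109 − 1² = 108, 109 − 2² = 105, 109 − 3² = 100 = 10² ⇒ 109 = 3² + 10².
  Combine using the Brahmagupta–Fibonacci identity (a² + b²)(c² + d²) = (ac − bd)² + (ad + bc)² = (ac + bd)² + (ad − bc)²:
  53 · 109 = 5777: from (2² + 7²)(3² + 10²), take (2·3 − 7·10, 2·10 + 7·3) = (6 − 70, 20 + 21) = (-64, 41); dropping signs (only squares matter) gives (64, 41); check 64² + 41² = 4096 + 1681 = 5777 ✓.
Step 4: Order so x ≤ y and verify: 41² + 64² = 1681 + 4096 = 5777 = n. ✓

n = 5777 = 41² + 64² (one valid representation with x ≤ y).


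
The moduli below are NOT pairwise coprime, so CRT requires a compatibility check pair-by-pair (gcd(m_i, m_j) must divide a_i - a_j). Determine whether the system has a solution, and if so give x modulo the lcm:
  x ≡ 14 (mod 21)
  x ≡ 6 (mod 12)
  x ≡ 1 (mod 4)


Moduli 21, 12, 4 are not pairwise coprime, so CRT works modulo lcm(m_i) when all pairwise compatibility conditions hold.
Pairwise compatibility: gcd(m_i, m_j) must divide a_i - a_j for every pair.
Merge one congruence at a time:
  Start: x ≡ 14 (mod 21).
  Combine with x ≡ 6 (mod 12): gcd(21, 12) = 3, and 6 - 14 = -8 is NOT divisible by 3.
    ⇒ system is inconsistent (no integer solution).

No solution (the system is inconsistent).


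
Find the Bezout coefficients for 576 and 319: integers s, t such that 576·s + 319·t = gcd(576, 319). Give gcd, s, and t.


Euclidean algorithm on (576, 319) — divide until remainder is 0:
  576 = 1 · 319 + 257
  319 = 1 · 257 + 62
  257 = 4 · 62 + 9
  62 = 6 · 9 + 8
  9 = 1 · 8 + 1
  8 = 8 · 1 + 0
gcd(576, 319) = 1.
Track Bezout coefficients alongside the remainders: start with r₀ = 576 = a·1 + b·0 (s = 1, t = 0) and r₁ = 319 = a·0 + b·1 (s = 0, t = 1); each new remainder r_{k+1} = r_{k-1} − q_k·r_k inherits s_{k+1} = s_{k-1} − q_k·s_k, t_{k+1} = t_{k-1} − q_k·t_k, so r_k = a·s_k + b·t_k at every step:
  q = 1: r = 257, s = 1 − 1·0 = 1, t = 0 − 1·1 = -1  (check: 576·1 + 319·(-1) = 257)
  q = 1: r = 62, s = 0 − 1·1 = -1, t = 1 − 1·(-1) = 2  (check: 576·(-1) + 319·2 = 62)
  q = 4: r = 9, s = 1 − 4·(-1) = 5, t = -1 − 4·2 = -9  (check: 576·5 + 319·(-9) = 9)
  q = 6: r = 8, s = -1 − 6·5 = -31, t = 2 − 6·(-9) = 56  (check: 576·(-31) + 319·56 = 8)
  q = 1: r = 1, s = 5 − 1·(-31) = 36, t = -9 − 1·56 = -65  (check: 576·36 + 319·(-65) = 1)
The row with r = 1 (the gcd) gives the Bezout coefficients s = 36, t = -65.
Result: 576 · (36) + 319 · (-65) = 1.

gcd(576, 319) = 1; s = 36, t = -65 (check: 576·36 + 319·(-65) = 1).


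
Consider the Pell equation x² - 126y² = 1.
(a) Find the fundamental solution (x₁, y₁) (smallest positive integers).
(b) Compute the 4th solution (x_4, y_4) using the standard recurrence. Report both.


Step 1: Find the fundamental solution (x₁, y₁) of x² - 126y² = 1.
  Expand √126 as a continued fraction. a₀ = ⌊√126⌋ = 11; iterate m_{k+1} = d_k·a_k − m_k, d_{k+1} = (126 − m_{k+1}²)/d_k, a_{k+1} = ⌊(a₀ + m_{k+1})/d_{k+1}⌋ (starting m₀ = 0, d₀ = 1), with convergents p_k = a_k·p_{k-1} + p_{k-2}, q_k = a_k·q_{k-1} + q_{k-2} (p₋₁ = 1, q₋₁ = 0):
  k = 0: a₀ = 11; p₀/q₀ = 11/1; p₀² − 126·q₀² = 121 − 126 = -5.
  k = 1: m = 11, d = 5, a = ⌊(11 + 11)/5⌋ = 4; p/q = (4·11 + 1)/(4·1 + 0) = 45/4; p² − 126·q² = 2025 − 2016 = 9.
  k = 2: m = 9, d = 9, a = ⌊(11 + 9)/9⌋ = 2; p/q = (2·45 + 11)/(2·4 + 1) = 101/9; p² − 126·q² = 10201 − 10206 = -5.
  k = 3: m = 9, d = 5, a = ⌊(11 + 9)/5⌋ = 4; p/q = (4·101 + 45)/(4·9 + 4) = 449/40; p² − 126·q² = 201601 − 201600 = 1.
  The first convergent with p² − 126·q² = 1 gives the fundamental solution (x₁, y₁) = (449, 40).
Step 2: Apply the recurrence (x_{n+1}, y_{n+1}) = (x₁x_n + 126y₁y_n, x₁y_n + y₁x_n) repeatedly.
  From (x_1, y_1) = (449, 40): x_2 = 449·449 + 126·40·40 = 403201; y_2 = 449·40 + 40·449 = 35920.
  From (x_2, y_2) = (403201, 35920): x_3 = 449·403201 + 126·40·35920 = 362074049; y_3 = 449·35920 + 40·403201 = 32256120.
  From (x_3, y_3) = (362074049, 32256120): x_4 = 449·362074049 + 126·40·32256120 = 325142092801; y_4 = 449·32256120 + 40·362074049 = 28965959840.
Step 3: Verify x_4² - 126·y_4² = 105717380511014096025601 - 105717380511014096025600 = 1 (should be 1). ✓

(x_1, y_1) = (449, 40); (x_4, y_4) = (325142092801, 28965959840).


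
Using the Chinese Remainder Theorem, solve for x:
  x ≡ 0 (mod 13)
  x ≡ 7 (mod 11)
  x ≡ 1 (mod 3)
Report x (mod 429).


Moduli 13, 11, 3 are pairwise coprime; by CRT there is a unique solution modulo M = 13 · 11 · 3 = 429.
Solve pairwise, accumulating the modulus:
  Start with x ≡ 0 (mod 13).
  Combine with x ≡ 7 (mod 11): since gcd(13, 11) = 1, we get a unique residue mod 143.
    Write x = 0 + 13·t and substitute into x ≡ 7 (mod 11): 13·t ≡ 7 − 0 = 7 (mod 11).
    Reduce coefficients mod 11: 2·t ≡ 7 (mod 11).
    The inverse of 2 mod 11 is 6 (since 2·6 = 12 = 1·11 + 1), so t ≡ 6·7 = 42 ≡ 9 (mod 11).
    Then x = 0 + 13·9 = 117, valid modulo lcm(13, 11) = 143: x ≡ 117 (mod 143).
  Combine with x ≡ 1 (mod 3): since gcd(143, 3) = 1, we get a unique residue mod 429.
    Write x = 117 + 143·t and substitute into x ≡ 1 (mod 3): 143·t ≡ 1 − 117 = -116 (mod 3).
    Reduce coefficients mod 3: 2·t ≡ 1 (mod 3).
    The inverse of 2 mod 3 is 2 (since 2·2 = 4 = 1·3 + 1), so t ≡ 2·1 = 2 ≡ 2 (mod 3).
    Then x = 117 + 143·2 = 403, valid modulo lcm(143, 3) = 429: x ≡ 403 (mod 429).
Verify: 403 mod 13 = 0 ✓, 403 mod 11 = 7 ✓, 403 mod 3 = 1 ✓.

x ≡ 403 (mod 429).


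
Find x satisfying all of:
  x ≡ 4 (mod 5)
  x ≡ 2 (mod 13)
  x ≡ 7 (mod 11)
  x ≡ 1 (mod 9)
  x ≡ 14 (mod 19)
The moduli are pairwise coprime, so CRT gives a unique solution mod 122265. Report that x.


Product of moduli M = 5 · 13 · 11 · 9 · 19 = 122265.
Merge one congruence at a time:
  Start: x ≡ 4 (mod 5).
  Combine with x ≡ 2 (mod 13); new modulus lcm = 65.
    Write x = 4 + 5·t and substitute into x ≡ 2 (mod 13): 5·t ≡ 2 − 4 = -2 (mod 13).
    Reduce coefficients mod 13: 5·t ≡ 11 (mod 13).
    The inverse of 5 mod 13 is 8 (since 5·8 = 40 = 3·13 + 1), so t ≡ 8·11 = 88 ≡ 10 (mod 13).
    Then x = 4 + 5·10 = 54, valid modulo lcm(5, 13) = 65: x ≡ 54 (mod 65).
  Combine with x ≡ 7 (mod 11); new modulus lcm = 715.
    Write x = 54 + 65·t and substitute into x ≡ 7 (mod 11): 65·t ≡ 7 − 54 = -47 (mod 11).
    Reduce coefficients mod 11: 10·t ≡ 8 (mod 11).
    The inverse of 10 mod 11 is 10 (since 10·10 = 100 = 9·11 + 1), so t ≡ 10·8 = 80 ≡ 3 (mod 11).
    Then x = 54 + 65·3 = 249, valid modulo lcm(65, 11) = 715: x ≡ 249 (mod 715).
  Combine with x ≡ 1 (mod 9); new modulus lcm = 6435.
    Write x = 249 + 715·t and substitute into x ≡ 1 (mod 9): 715·t ≡ 1 − 249 = -248 (mod 9).
    Reduce coefficients mod 9: 4·t ≡ 4 (mod 9).
    The inverse of 4 mod 9 is 7 (since 4·7 = 28 = 3·9 + 1), so t ≡ 7·4 = 28 ≡ 1 (mod 9).
    Then x = 249 + 715·1 = 964, valid modulo lcm(715, 9) = 6435: x ≡ 964 (mod 6435).
  Combine with x ≡ 14 (mod 19); new modulus lcm = 122265.
    Write x = 964 + 6435·t and substitute into x ≡ 14 (mod 19): 6435·t ≡ 14 − 964 = -950 (mod 19).
    Reduce coefficients mod 19: 13·t ≡ 0 (mod 19).
    The inverse of 13 mod 19 is 3 (since 13·3 = 39 = 2·19 + 1), so t ≡ 3·0 = 0 ≡ 0 (mod 19).
    Then x = 964 + 6435·0 = 964, valid modulo lcm(6435, 19) = 122265: x ≡ 964 (mod 122265).
Verify against each original: 964 mod 5 = 4, 964 mod 13 = 2, 964 mod 11 = 7, 964 mod 9 = 1, 964 mod 19 = 14.

x ≡ 964 (mod 122265).


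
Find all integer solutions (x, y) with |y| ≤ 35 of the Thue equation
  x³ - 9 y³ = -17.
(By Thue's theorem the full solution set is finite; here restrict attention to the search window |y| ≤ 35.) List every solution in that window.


The equation is x³ - 9y³ = -17. For fixed y, x³ = 9·y³ − 17, so a solution requires the RHS to be a perfect cube.
Strategy: iterate y from -35 to 35, compute RHS = 9·y³ − 17, and check whether it is a (positive or negative) perfect cube.
Check small values of y:
  y = 0: RHS = -17 is not a perfect cube.
  y = 1: RHS = -8 = (-2)³ ⇒ x = -2 works.
  y = -1: RHS = -26 is not a perfect cube.
  y = 2: RHS = 55 is not a perfect cube.
  y = -2: RHS = -89 is not a perfect cube.
  y = 3: RHS = 226 is not a perfect cube.
  y = -3: RHS = -260 is not a perfect cube.
Continuing, at y = 25: RHS = 140608 = (52)³ ⇒ x = 52 works.
Searching the remaining y in |y| ≤ 35 finds no further solutions.
Collected solutions: (-2, 1), (52, 25).

Solutions (with |y| ≤ 35): (-2, 1), (52, 25).


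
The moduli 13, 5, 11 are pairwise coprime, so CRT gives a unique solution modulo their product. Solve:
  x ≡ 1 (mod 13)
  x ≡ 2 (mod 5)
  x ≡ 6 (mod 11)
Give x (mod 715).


Moduli 13, 5, 11 are pairwise coprime; by CRT there is a unique solution modulo M = 13 · 5 · 11 = 715.
Solve pairwise, accumulating the modulus:
  Start with x ≡ 1 (mod 13).
  Combine with x ≡ 2 (mod 5): since gcd(13, 5) = 1, we get a unique residue mod 65.
    Write x = 1 + 13·t and substitute into x ≡ 2 (mod 5): 13·t ≡ 2 − 1 = 1 (mod 5).
    Reduce coefficients mod 5: 3·t ≡ 1 (mod 5).
    The inverse of 3 mod 5 is 2 (since 3·2 = 6 = 1·5 + 1), so t ≡ 2·1 = 2 ≡ 2 (mod 5).
    Then x = 1 + 13·2 = 27, valid modulo lcm(13, 5) = 65: x ≡ 27 (mod 65).
  Combine with x ≡ 6 (mod 11): since gcd(65, 11) = 1, we get a unique residue mod 715.
    Write x = 27 + 65·t and substitute into x ≡ 6 (mod 11): 65·t ≡ 6 − 27 = -21 (mod 11).
    Reduce coefficients mod 11: 10·t ≡ 1 (mod 11).
    The inverse of 10 mod 11 is 10 (since 10·10 = 100 = 9·11 + 1), so t ≡ 10·1 = 10 ≡ 10 (mod 11).
    Then x = 27 + 65·10 = 677, valid modulo lcm(65, 11) = 715: x ≡ 677 (mod 715).
Verify: 677 mod 13 = 1 ✓, 677 mod 5 = 2 ✓, 677 mod 11 = 6 ✓.

x ≡ 677 (mod 715).


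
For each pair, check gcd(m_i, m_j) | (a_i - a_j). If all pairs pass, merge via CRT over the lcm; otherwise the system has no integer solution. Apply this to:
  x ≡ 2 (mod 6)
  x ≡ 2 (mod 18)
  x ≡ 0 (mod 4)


Moduli 6, 18, 4 are not pairwise coprime, so CRT works modulo lcm(m_i) when all pairwise compatibility conditions hold.
Pairwise compatibility: gcd(m_i, m_j) must divide a_i - a_j for every pair.
Merge one congruence at a time:
  Start: x ≡ 2 (mod 6).
  Combine with x ≡ 2 (mod 18): gcd(6, 18) = 6; 2 - 2 = 0, which IS divisible by 6, so compatible.
    Write x = 2 + 6·t and substitute into x ≡ 2 (mod 18): 6·t ≡ 2 − 2 = 0 (mod 18).
    Divide the congruence (and modulus) by g = 6: 1·t ≡ 0 (mod 3).
    So t ≡ 0 (mod 3).
    Then x = 2 + 6·0 = 2, valid modulo lcm(6, 18) = 18: x ≡ 2 (mod 18).
  Combine with x ≡ 0 (mod 4): gcd(18, 4) = 2; 0 - 2 = -2, which IS divisible by 2, so compatible.
    Write x = 2 + 18·t and substitute into x ≡ 0 (mod 4): 18·t ≡ 0 − 2 = -2 (mod 4).
    Divide the congruence (and modulus) by g = 2: 9·t ≡ -1 (mod 2).
    Reduce coefficients mod 2: 1·t ≡ 1 (mod 2).
    So t ≡ 1 (mod 2).
    Then x = 2 + 18·1 = 20, valid modulo lcm(18, 4) = 36: x ≡ 20 (mod 36).
Verify: 20 mod 6 = 2, 20 mod 18 = 2, 20 mod 4 = 0.

x ≡ 20 (mod 36).


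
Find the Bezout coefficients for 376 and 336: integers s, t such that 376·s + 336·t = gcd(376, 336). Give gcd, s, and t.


Euclidean algorithm on (376, 336) — divide until remainder is 0:
  376 = 1 · 336 + 40
  336 = 8 · 40 + 16
  40 = 2 · 16 + 8
  16 = 2 · 8 + 0
gcd(376, 336) = 8.
Track Bezout coefficients alongside the remainders: start with r₀ = 376 = a·1 + b·0 (s = 1, t = 0) and r₁ = 336 = a·0 + b·1 (s = 0, t = 1); each new remainder r_{k+1} = r_{k-1} − q_k·r_k inherits s_{k+1} = s_{k-1} − q_k·s_k, t_{k+1} = t_{k-1} − q_k·t_k, so r_k = a·s_k + b·t_k at every step:
  q = 1: r = 40, s = 1 − 1·0 = 1, t = 0 − 1·1 = -1  (check: 376·1 + 336·(-1) = 40)
  q = 8: r = 16, s = 0 − 8·1 = -8, t = 1 − 8·(-1) = 9  (check: 376·(-8) + 336·9 = 16)
  q = 2: r = 8, s = 1 − 2·(-8) = 17, t = -1 − 2·9 = -19  (check: 376·17 + 336·(-19) = 8)
The row with r = 8 (the gcd) gives the Bezout coefficients s = 17, t = -19.
Result: 376 · (17) + 336 · (-19) = 8.

gcd(376, 336) = 8; s = 17, t = -19 (check: 376·17 + 336·(-19) = 8).


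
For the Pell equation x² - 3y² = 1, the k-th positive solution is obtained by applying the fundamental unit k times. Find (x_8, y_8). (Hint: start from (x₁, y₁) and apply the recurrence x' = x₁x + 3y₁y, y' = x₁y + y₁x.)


Step 1: Find the fundamental solution (x₁, y₁) of x² - 3y² = 1.
  Expand √3 as a continued fraction. a₀ = ⌊√3⌋ = 1; iterate m_{k+1} = d_k·a_k − m_k, d_{k+1} = (3 − m_{k+1}²)/d_k, a_{k+1} = ⌊(a₀ + m_{k+1})/d_{k+1}⌋ (starting m₀ = 0, d₀ = 1), with convergents p_k = a_k·p_{k-1} + p_{k-2}, q_k = a_k·q_{k-1} + q_{k-2} (p₋₁ = 1, q₋₁ = 0):
  k = 0: a₀ = 1; p₀/q₀ = 1/1; p₀² − 3·q₀² = 1 − 3 = -2.
  k = 1: m = 1, d = 2, a = ⌊(1 + 1)/2⌋ = 1; p/q = (1·1 + 1)/(1·1 + 0) = 2/1; p² − 3·q² = 4 − 3 = 1.
  The first convergent with p² − 3·q² = 1 gives the fundamental solution (x₁, y₁) = (2, 1).
Step 2: Apply the recurrence (x_{n+1}, y_{n+1}) = (x₁x_n + 3y₁y_n, x₁y_n + y₁x_n) repeatedly.
  From (x_1, y_1) = (2, 1): x_2 = 2·2 + 3·1·1 = 7; y_2 = 2·1 + 1·2 = 4.
  From (x_2, y_2) = (7, 4): x_3 = 2·7 + 3·1·4 = 26; y_3 = 2·4 + 1·7 = 15.
  From (x_3, y_3) = (26, 15): x_4 = 2·26 + 3·1·15 = 97; y_4 = 2·15 + 1·26 = 56.
  From (x_4, y_4) = (97, 56): x_5 = 2·97 + 3·1·56 = 362; y_5 = 2·56 + 1·97 = 209.
  From (x_5, y_5) = (362, 209): x_6 = 2·362 + 3·1·209 = 1351; y_6 = 2·209 + 1·362 = 780.
  From (x_6, y_6) = (1351, 780): x_7 = 2·1351 + 3·1·780 = 5042; y_7 = 2·780 + 1·1351 = 2911.
  From (x_7, y_7) = (5042, 2911): x_8 = 2·5042 + 3·1·2911 = 18817; y_8 = 2·2911 + 1·5042 = 10864.
Step 3: Verify x_8² - 3·y_8² = 354079489 - 354079488 = 1 (should be 1). ✓

(x_1, y_1) = (2, 1); (x_8, y_8) = (18817, 10864).


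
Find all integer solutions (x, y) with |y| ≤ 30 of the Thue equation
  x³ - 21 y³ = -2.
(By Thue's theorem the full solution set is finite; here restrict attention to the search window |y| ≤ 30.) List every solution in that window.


The equation is x³ - 21y³ = -2. For fixed y, x³ = 21·y³ − 2, so a solution requires the RHS to be a perfect cube.
Strategy: iterate y from -30 to 30, compute RHS = 21·y³ − 2, and check whether it is a (positive or negative) perfect cube.
Check small values of y:
  y = 0: RHS = -2 is not a perfect cube.
  y = 1: RHS = 19 is not a perfect cube.
  y = -1: RHS = -23 is not a perfect cube.
  y = 2: RHS = 166 is not a perfect cube.
  y = -2: RHS = -170 is not a perfect cube.
  y = 3: RHS = 565 is not a perfect cube.
  y = -3: RHS = -569 is not a perfect cube.
Continuing the search up to |y| = 30 finds no solutions either.
No (x, y) in the scanned range satisfies the equation.

No integer solutions with |y| ≤ 30.


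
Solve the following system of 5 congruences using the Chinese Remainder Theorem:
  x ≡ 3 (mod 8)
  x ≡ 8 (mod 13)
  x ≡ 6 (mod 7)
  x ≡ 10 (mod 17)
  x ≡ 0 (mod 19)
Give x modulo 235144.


Product of moduli M = 8 · 13 · 7 · 17 · 19 = 235144.
Merge one congruence at a time:
  Start: x ≡ 3 (mod 8).
  Combine with x ≡ 8 (mod 13); new modulus lcm = 104.
    Write x = 3 + 8·t and substitute into x ≡ 8 (mod 13): 8·t ≡ 8 − 3 = 5 (mod 13).
    The inverse of 8 mod 13 is 5 (since 8·5 = 40 = 3·13 + 1), so t ≡ 5·5 = 25 ≡ 12 (mod 13).
    Then x = 3 + 8·12 = 99, valid modulo lcm(8, 13) = 104: x ≡ 99 (mod 104).
  Combine with x ≡ 6 (mod 7); new modulus lcm = 728.
    Write x = 99 + 104·t and substitute into x ≡ 6 (mod 7): 104·t ≡ 6 − 99 = -93 (mod 7).
    Reduce coefficients mod 7: 6·t ≡ 5 (mod 7).
    The inverse of 6 mod 7 is 6 (since 6·6 = 36 = 5·7 + 1), so t ≡ 6·5 = 30 ≡ 2 (mod 7).
    Then x = 99 + 104·2 = 307, valid modulo lcm(104, 7) = 728: x ≡ 307 (mod 728).
  Combine with x ≡ 10 (mod 17); new modulus lcm = 12376.
    Write x = 307 + 728·t and substitute into x ≡ 10 (mod 17): 728·t ≡ 10 − 307 = -297 (mod 17).
    Reduce coefficients mod 17: 14·t ≡ 9 (mod 17).
    The inverse of 14 mod 17 is 11 (since 14·11 = 154 = 9·17 + 1), so t ≡ 11·9 = 99 ≡ 14 (mod 17).
    Then x = 307 + 728·14 = 10499, valid modulo lcm(728, 17) = 12376: x ≡ 10499 (mod 12376).
  Combine with x ≡ 0 (mod 19); new modulus lcm = 235144.
    Write x = 10499 + 12376·t and substitute into x ≡ 0 (mod 19): 12376·t ≡ 0 − 10499 = -10499 (mod 19).
    Reduce coefficients mod 19: 7·t ≡ 8 (mod 19).
    The inverse of 7 mod 19 is 11 (since 7·11 = 77 = 4·19 + 1), so t ≡ 11·8 = 88 ≡ 12 (mod 19).
    Then x = 10499 + 12376·12 = 159011, valid modulo lcm(12376, 19) = 235144: x ≡ 159011 (mod 235144).
Verify against each original: 159011 mod 8 = 3, 159011 mod 13 = 8, 159011 mod 7 = 6, 159011 mod 17 = 10, 159011 mod 19 = 0.

x ≡ 159011 (mod 235144).


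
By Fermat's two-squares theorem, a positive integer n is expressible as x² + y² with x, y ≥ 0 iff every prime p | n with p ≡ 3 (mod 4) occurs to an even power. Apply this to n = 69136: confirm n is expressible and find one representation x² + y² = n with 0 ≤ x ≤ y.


Step 1: Factor n = 69136 = 2^4 · 29 · 149.
Step 2: Check the mod-4 condition on each prime factor: 2 = 2 (special); 29 ≡ 1 (mod 4), exponent 1; 149 ≡ 1 (mod 4), exponent 1.
All primes ≡ 3 (mod 4) appear to even exponent (or don't appear), so by the two-squares theorem n IS expressible as a sum of two squares.
Step 3: Build a representation. Group n = k² · m with k = 4 and m = 29 · 149 = 4321 (a product of primes ≡ 1 (mod 4)); a representation of m scales to one of n via (k·x)² + (k·y)² = k²(x² + y²). Each prime p ≡ 1 (mod 4) is itself a sum of two squares; find a² by testing p − a² for a perfect square:
  29: 29 − 1² = 28, 29 − 2² = 25 = 5² ⇒ 29 = 2² + 5².
  149: 149 − 1² = 148, 149 − 2² = 145, 149 − 3² = 140, 149 − 4² = 133, 149 − 5² = 124, 149 − 6² = 113, 149 − 7² = 100 = 10² ⇒ 149 = 7² + 10².
  Combine using the Brahmagupta–Fibonacci identity (a² + b²)(c² + d²) = (ac − bd)² + (ad + bc)² = (ac + bd)² + (ad − bc)²:
  29 · 149 = 4321: from (2² + 5²)(7² + 10²), take (2·7 − 5·10, 2·10 + 5·7) = (14 − 50, 20 + 35) = (-36, 55); dropping signs (only squares matter) gives (36, 55); check 36² + 55² = 1296 + 3025 = 4321 ✓.
  Scale by k = 4: (4·36, 4·55) = (144, 220).
Step 4: Order so x ≤ y and verify: 144² + 220² = 20736 + 48400 = 69136 = n. ✓

n = 69136 = 144² + 220² (one valid representation with x ≤ y).


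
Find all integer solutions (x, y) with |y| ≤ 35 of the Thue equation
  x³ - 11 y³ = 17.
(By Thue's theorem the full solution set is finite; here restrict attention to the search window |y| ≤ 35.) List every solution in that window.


The equation is x³ - 11y³ = 17. For fixed y, x³ = 11·y³ + 17, so a solution requires the RHS to be a perfect cube.
Strategy: iterate y from -35 to 35, compute RHS = 11·y³ + 17, and check whether it is a (positive or negative) perfect cube.
Check small values of y:
  y = 0: RHS = 17 is not a perfect cube.
  y = 1: RHS = 28 is not a perfect cube.
  y = -1: RHS = 6 is not a perfect cube.
  y = 2: RHS = 105 is not a perfect cube.
  y = -2: RHS = -71 is not a perfect cube.
  y = 3: RHS = 314 is not a perfect cube.
  y = -3: RHS = -280 is not a perfect cube.
Continuing the search up to |y| = 35 finds no solutions either.
No (x, y) in the scanned range satisfies the equation.

No integer solutions with |y| ≤ 35.


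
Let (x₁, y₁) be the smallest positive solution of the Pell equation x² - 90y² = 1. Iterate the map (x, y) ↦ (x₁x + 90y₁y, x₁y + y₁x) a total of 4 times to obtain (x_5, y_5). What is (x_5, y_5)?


Step 1: Find the fundamental solution (x₁, y₁) of x² - 90y² = 1.
  Expand √90 as a continued fraction. a₀ = ⌊√90⌋ = 9; iterate m_{k+1} = d_k·a_k − m_k, d_{k+1} = (90 − m_{k+1}²)/d_k, a_{k+1} = ⌊(a₀ + m_{k+1})/d_{k+1}⌋ (starting m₀ = 0, d₀ = 1), with convergents p_k = a_k·p_{k-1} + p_{k-2}, q_k = a_k·q_{k-1} + q_{k-2} (p₋₁ = 1, q₋₁ = 0):
  k = 0: a₀ = 9; p₀/q₀ = 9/1; p₀² − 90·q₀² = 81 − 90 = -9.
  k = 1: m = 9, d = 9, a = ⌊(9 + 9)/9⌋ = 2; p/q = (2·9 + 1)/(2·1 + 0) = 19/2; p² − 90·q² = 361 − 360 = 1.
  The first convergent with p² − 90·q² = 1 gives the fundamental solution (x₁, y₁) = (19, 2).
Step 2: Apply the recurrence (x_{n+1}, y_{n+1}) = (x₁x_n + 90y₁y_n, x₁y_n + y₁x_n) repeatedly.
  From (x_1, y_1) = (19, 2): x_2 = 19·19 + 90·2·2 = 721; y_2 = 19·2 + 2·19 = 76.
  From (x_2, y_2) = (721, 76): x_3 = 19·721 + 90·2·76 = 27379; y_3 = 19·76 + 2·721 = 2886.
  From (x_3, y_3) = (27379, 2886): x_4 = 19·27379 + 90·2·2886 = 1039681; y_4 = 19·2886 + 2·27379 = 109592.
  From (x_4, y_4) = (1039681, 109592): x_5 = 19·1039681 + 90·2·109592 = 39480499; y_5 = 19·109592 + 2·1039681 = 4161610.
Step 3: Verify x_5² - 90·y_5² = 1558709801289001 - 1558709801289000 = 1 (should be 1). ✓

(x_1, y_1) = (19, 2); (x_5, y_5) = (39480499, 4161610).


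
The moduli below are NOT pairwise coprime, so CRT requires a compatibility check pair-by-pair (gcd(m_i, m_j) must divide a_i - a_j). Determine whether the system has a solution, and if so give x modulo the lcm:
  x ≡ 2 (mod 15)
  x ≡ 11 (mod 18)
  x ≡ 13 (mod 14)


Moduli 15, 18, 14 are not pairwise coprime, so CRT works modulo lcm(m_i) when all pairwise compatibility conditions hold.
Pairwise compatibility: gcd(m_i, m_j) must divide a_i - a_j for every pair.
Merge one congruence at a time:
  Start: x ≡ 2 (mod 15).
  Combine with x ≡ 11 (mod 18): gcd(15, 18) = 3; 11 - 2 = 9, which IS divisible by 3, so compatible.
    Write x = 2 + 15·t and substitute into x ≡ 11 (mod 18): 15·t ≡ 11 − 2 = 9 (mod 18).
    Divide the congruence (and modulus) by g = 3: 5·t ≡ 3 (mod 6).
    The inverse of 5 mod 6 is 5 (since 5·5 = 25 = 4·6 + 1), so t ≡ 5·3 = 15 ≡ 3 (mod 6).
    Then x = 2 + 15·3 = 47, valid modulo lcm(15, 18) = 90: x ≡ 47 (mod 90).
  Combine with x ≡ 13 (mod 14): gcd(90, 14) = 2; 13 - 47 = -34, which IS divisible by 2, so compatible.
    Write x = 47 + 90·t and substitute into x ≡ 13 (mod 14): 90·t ≡ 13 − 47 = -34 (mod 14).
    Divide the congruence (and modulus) by g = 2: 45·t ≡ -17 (mod 7).
    Reduce coefficients mod 7: 3·t ≡ 4 (mod 7).
    The inverse of 3 mod 7 is 5 (since 3·5 = 15 = 2·7 + 1), so t ≡ 5·4 = 20 ≡ 6 (mod 7).
    Then x = 47 + 90·6 = 587, valid modulo lcm(90, 14) = 630: x ≡ 587 (mod 630).
Verify: 587 mod 15 = 2, 587 mod 18 = 11, 587 mod 14 = 13.

x ≡ 587 (mod 630).


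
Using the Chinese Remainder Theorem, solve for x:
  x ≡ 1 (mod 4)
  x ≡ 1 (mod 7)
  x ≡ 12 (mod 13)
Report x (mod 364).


Moduli 4, 7, 13 are pairwise coprime; by CRT there is a unique solution modulo M = 4 · 7 · 13 = 364.
Solve pairwise, accumulating the modulus:
  Start with x ≡ 1 (mod 4).
  Combine with x ≡ 1 (mod 7): since gcd(4, 7) = 1, we get a unique residue mod 28.
    Write x = 1 + 4·t and substitute into x ≡ 1 (mod 7): 4·t ≡ 1 − 1 = 0 (mod 7).
    The inverse of 4 mod 7 is 2 (since 4·2 = 8 = 1·7 + 1), so t ≡ 2·0 = 0 ≡ 0 (mod 7).
    Then x = 1 + 4·0 = 1, valid modulo lcm(4, 7) = 28: x ≡ 1 (mod 28).
  Combine with x ≡ 12 (mod 13): since gcd(28, 13) = 1, we get a unique residue mod 364.
    Write x = 1 + 28·t and substitute into x ≡ 12 (mod 13): 28·t ≡ 12 − 1 = 11 (mod 13).
    Reduce coefficients mod 13: 2·t ≡ 11 (mod 13).
    The inverse of 2 mod 13 is 7 (since 2·7 = 14 = 1·13 + 1), so t ≡ 7·11 = 77 ≡ 12 (mod 13).
    Then x = 1 + 28·12 = 337, valid modulo lcm(28, 13) = 364: x ≡ 337 (mod 364).
Verify: 337 mod 4 = 1 ✓, 337 mod 7 = 1 ✓, 337 mod 13 = 12 ✓.

x ≡ 337 (mod 364).


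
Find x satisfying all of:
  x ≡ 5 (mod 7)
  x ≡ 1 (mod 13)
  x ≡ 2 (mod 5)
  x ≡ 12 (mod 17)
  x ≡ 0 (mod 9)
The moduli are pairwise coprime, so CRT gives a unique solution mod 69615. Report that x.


Product of moduli M = 7 · 13 · 5 · 17 · 9 = 69615.
Merge one congruence at a time:
  Start: x ≡ 5 (mod 7).
  Combine with x ≡ 1 (mod 13); new modulus lcm = 91.
    Write x = 5 + 7·t and substitute into x ≡ 1 (mod 13): 7·t ≡ 1 − 5 = -4 (mod 13).
    Reduce coefficients mod 13: 7·t ≡ 9 (mod 13).
    The inverse of 7 mod 13 is 2 (since 7·2 = 14 = 1·13 + 1), so t ≡ 2·9 = 18 ≡ 5 (mod 13).
    Then x = 5 + 7·5 = 40, valid modulo lcm(7, 13) = 91: x ≡ 40 (mod 91).
  Combine with x ≡ 2 (mod 5); new modulus lcm = 455.
    Write x = 40 + 91·t and substitute into x ≡ 2 (mod 5): 91·t ≡ 2 − 40 = -38 (mod 5).
    Reduce coefficients mod 5: 1·t ≡ 2 (mod 5).
    So t ≡ 2 (mod 5).
    Then x = 40 + 91·2 = 222, valid modulo lcm(91, 5) = 455: x ≡ 222 (mod 455).
  Combine with x ≡ 12 (mod 17); new modulus lcm = 7735.
    Write x = 222 + 455·t and substitute into x ≡ 12 (mod 17): 455·t ≡ 12 − 222 = -210 (mod 17).
    Reduce coefficients mod 17: 13·t ≡ 11 (mod 17).
    The inverse of 13 mod 17 is 4 (since 13·4 = 52 = 3·17 + 1), so t ≡ 4·11 = 44 ≡ 10 (mod 17).
    Then x = 222 + 455·10 = 4772, valid modulo lcm(455, 17) = 7735: x ≡ 4772 (mod 7735).
  Combine with x ≡ 0 (mod 9); new modulus lcm = 69615.
    Write x = 4772 + 7735·t and substitute into x ≡ 0 (mod 9): 7735·t ≡ 0 − 4772 = -4772 (mod 9).
    Reduce coefficients mod 9: 4·t ≡ 7 (mod 9).
    The inverse of 4 mod 9 is 7 (since 4·7 = 28 = 3·9 + 1), so t ≡ 7·7 = 49 ≡ 4 (mod 9).
    Then x = 4772 + 7735·4 = 35712, valid modulo lcm(7735, 9) = 69615: x ≡ 35712 (mod 69615).
Verify against each original: 35712 mod 7 = 5, 35712 mod 13 = 1, 35712 mod 5 = 2, 35712 mod 17 = 12, 35712 mod 9 = 0.

x ≡ 35712 (mod 69615).


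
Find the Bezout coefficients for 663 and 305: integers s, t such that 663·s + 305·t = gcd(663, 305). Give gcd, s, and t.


Euclidean algorithm on (663, 305) — divide until remainder is 0:
  663 = 2 · 305 + 53
  305 = 5 · 53 + 40
  53 = 1 · 40 + 13
  40 = 3 · 13 + 1
  13 = 13 · 1 + 0
gcd(663, 305) = 1.
Track Bezout coefficients alongside the remainders: start with r₀ = 663 = a·1 + b·0 (s = 1, t = 0) and r₁ = 305 = a·0 + b·1 (s = 0, t = 1); each new remainder r_{k+1} = r_{k-1} − q_k·r_k inherits s_{k+1} = s_{k-1} − q_k·s_k, t_{k+1} = t_{k-1} − q_k·t_k, so r_k = a·s_k + b·t_k at every step:
  q = 2: r = 53, s = 1 − 2·0 = 1, t = 0 − 2·1 = -2  (check: 663·1 + 305·(-2) = 53)
  q = 5: r = 40, s = 0 − 5·1 = -5, t = 1 − 5·(-2) = 11  (check: 663·(-5) + 305·11 = 40)
  q = 1: r = 13, s = 1 − 1·(-5) = 6, t = -2 − 1·11 = -13  (check: 663·6 + 305·(-13) = 13)
  q = 3: r = 1, s = -5 − 3·6 = -23, t = 11 − 3·(-13) = 50  (check: 663·(-23) + 305·50 = 1)
The row with r = 1 (the gcd) gives the Bezout coefficients s = -23, t = 50.
Result: 663 · (-23) + 305 · (50) = 1.

gcd(663, 305) = 1; s = -23, t = 50 (check: 663·(-23) + 305·50 = 1).


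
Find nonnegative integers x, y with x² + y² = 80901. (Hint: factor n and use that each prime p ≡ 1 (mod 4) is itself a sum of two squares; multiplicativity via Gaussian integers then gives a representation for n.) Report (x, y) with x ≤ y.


Step 1: Factor n = 80901 = 3^2 · 89 · 101.
Step 2: Check the mod-4 condition on each prime factor: 3 ≡ 3 (mod 4), exponent 2 (must be even); 89 ≡ 1 (mod 4), exponent 1; 101 ≡ 1 (mod 4), exponent 1.
All primes ≡ 3 (mod 4) appear to even exponent (or don't appear), so by the two-squares theorem n IS expressible as a sum of two squares.
Step 3: Build a representation. Group n = k² · m with k = 3 and m = 89 · 101 = 8989 (a product of primes ≡ 1 (mod 4)); a representation of m scales to one of n via (k·x)² + (k·y)² = k²(x² + y²). Each prime p ≡ 1 (mod 4) is itself a sum of two squares; find a² by testing p − a² for a perfect square:
  89: 89 − 1² = 88, 89 − 2² = 85, 89 − 3² = 80, 89 − 4² = 73, 89 − 5² = 64 = 8² ⇒ 89 = 5² + 8².
  101: 101 − 1² = 100 = 10² ⇒ 101 = 1² + 10².
  Combine using the Brahmagupta–Fibonacci identity (a² + b²)(c² + d²) = (ac − bd)² + (ad + bc)² = (ac + bd)² + (ad − bc)²:
  89 · 101 = 8989: from (5² + 8²)(1² + 10²), take (5·1 − 8·10, 5·10 + 8·1) = (5 − 80, 50 + 8) = (-75, 58); dropping signs (only squares matter) gives (75, 58); check 75² + 58² = 5625 + 3364 = 8989 ✓.
  Scale by k = 3: (3·75, 3·58) = (225, 174).
Step 4: Order so x ≤ y and verify: 174² + 225² = 30276 + 50625 = 80901 = n. ✓

n = 80901 = 174² + 225² (one valid representation with x ≤ y).


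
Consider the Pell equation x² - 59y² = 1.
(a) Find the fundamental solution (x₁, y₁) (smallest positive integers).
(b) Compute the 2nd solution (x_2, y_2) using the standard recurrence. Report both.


Step 1: Find the fundamental solution (x₁, y₁) of x² - 59y² = 1.
  Expand √59 as a continued fraction. a₀ = ⌊√59⌋ = 7; iterate m_{k+1} = d_k·a_k − m_k, d_{k+1} = (59 − m_{k+1}²)/d_k, a_{k+1} = ⌊(a₀ + m_{k+1})/d_{k+1}⌋ (starting m₀ = 0, d₀ = 1), with convergents p_k = a_k·p_{k-1} + p_{k-2}, q_k = a_k·q_{k-1} + q_{k-2} (p₋₁ = 1, q₋₁ = 0):
  k = 0: a₀ = 7; p₀/q₀ = 7/1; p₀² − 59·q₀² = 49 − 59 = -10.
  k = 1: m = 7, d = 10, a = ⌊(7 + 7)/10⌋ = 1; p/q = (1·7 + 1)/(1·1 + 0) = 8/1; p² − 59·q² = 64 − 59 = 5.
  k = 2: m = 3, d = 5, a = ⌊(7 + 3)/5⌋ = 2; p/q = (2·8 + 7)/(2·1 + 1) = 23/3; p² − 59·q² = 529 − 531 = -2.
  k = 3: m = 7, d = 2, a = ⌊(7 + 7)/2⌋ = 7; p/q = (7·23 + 8)/(7·3 + 1) = 169/22; p² − 59·q² = 28561 − 28556 = 5.
  k = 4: m = 7, d = 5, a = ⌊(7 + 7)/5⌋ = 2; p/q = (2·169 + 23)/(2·22 + 3) = 361/47; p² − 59·q² = 130321 − 130331 = -10.
  k = 5: m = 3, d = 10, a = ⌊(7 + 3)/10⌋ = 1; p/q = (1·361 + 169)/(1·47 + 22) = 530/69; p² − 59·q² = 280900 − 280899 = 1.
  The first convergent with p² − 59·q² = 1 gives the fundamental solution (x₁, y₁) = (530, 69).
Step 2: Apply the recurrence (x_{n+1}, y_{n+1}) = (x₁x_n + 59y₁y_n, x₁y_n + y₁x_n) repeatedly.
  From (x_1, y_1) = (530, 69): x_2 = 530·530 + 59·69·69 = 561799; y_2 = 530·69 + 69·530 = 73140.
Step 3: Verify x_2² - 59·y_2² = 315618116401 - 315618116400 = 1 (should be 1). ✓

(x_1, y_1) = (530, 69); (x_2, y_2) = (561799, 73140).


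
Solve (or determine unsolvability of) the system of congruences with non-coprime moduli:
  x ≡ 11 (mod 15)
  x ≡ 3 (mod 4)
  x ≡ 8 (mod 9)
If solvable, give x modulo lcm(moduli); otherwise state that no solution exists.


Moduli 15, 4, 9 are not pairwise coprime, so CRT works modulo lcm(m_i) when all pairwise compatibility conditions hold.
Pairwise compatibility: gcd(m_i, m_j) must divide a_i - a_j for every pair.
Merge one congruence at a time:
  Start: x ≡ 11 (mod 15).
  Combine with x ≡ 3 (mod 4): gcd(15, 4) = 1; 3 - 11 = -8, which IS divisible by 1, so compatible.
    Write x = 11 + 15·t and substitute into x ≡ 3 (mod 4): 15·t ≡ 3 − 11 = -8 (mod 4).
    Reduce coefficients mod 4: 3·t ≡ 0 (mod 4).
    The inverse of 3 mod 4 is 3 (since 3·3 = 9 = 2·4 + 1), so t ≡ 3·0 = 0 ≡ 0 (mod 4).
    Then x = 11 + 15·0 = 11, valid modulo lcm(15, 4) = 60: x ≡ 11 (mod 60).
  Combine with x ≡ 8 (mod 9): gcd(60, 9) = 3; 8 - 11 = -3, which IS divisible by 3, so compatible.
    Write x = 11 + 60·t and substitute into x ≡ 8 (mod 9): 60·t ≡ 8 − 11 = -3 (mod 9).
    Divide the congruence (and modulus) by g = 3: 20·t ≡ -1 (mod 3).
    Reduce coefficients mod 3: 2·t ≡ 2 (mod 3).
    The inverse of 2 mod 3 is 2 (since 2·2 = 4 = 1·3 + 1), so t ≡ 2·2 = 4 ≡ 1 (mod 3).
    Then x = 11 + 60·1 = 71, valid modulo lcm(60, 9) = 180: x ≡ 71 (mod 180).
Verify: 71 mod 15 = 11, 71 mod 4 = 3, 71 mod 9 = 8.

x ≡ 71 (mod 180).


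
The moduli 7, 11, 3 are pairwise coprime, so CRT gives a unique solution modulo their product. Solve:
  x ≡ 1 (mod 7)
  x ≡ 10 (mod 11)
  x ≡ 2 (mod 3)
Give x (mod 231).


Moduli 7, 11, 3 are pairwise coprime; by CRT there is a unique solution modulo M = 7 · 11 · 3 = 231.
Solve pairwise, accumulating the modulus:
  Start with x ≡ 1 (mod 7).
  Combine with x ≡ 10 (mod 11): since gcd(7, 11) = 1, we get a unique residue mod 77.
    Write x = 1 + 7·t and substitute into x ≡ 10 (mod 11): 7·t ≡ 10 − 1 = 9 (mod 11).
    The inverse of 7 mod 11 is 8 (since 7·8 = 56 = 5·11 + 1), so t ≡ 8·9 = 72 ≡ 6 (mod 11).
    Then x = 1 + 7·6 = 43, valid modulo lcm(7, 11) = 77: x ≡ 43 (mod 77).
  Combine with x ≡ 2 (mod 3): since gcd(77, 3) = 1, we get a unique residue mod 231.
    Write x = 43 + 77·t and substitute into x ≡ 2 (mod 3): 77·t ≡ 2 − 43 = -41 (mod 3).
    Reduce coefficients mod 3: 2·t ≡ 1 (mod 3).
    The inverse of 2 mod 3 is 2 (since 2·2 = 4 = 1·3 + 1), so t ≡ 2·1 = 2 ≡ 2 (mod 3).
    Then x = 43 + 77·2 = 197, valid modulo lcm(77, 3) = 231: x ≡ 197 (mod 231).
Verify: 197 mod 7 = 1 ✓, 197 mod 11 = 10 ✓, 197 mod 3 = 2 ✓.

x ≡ 197 (mod 231).
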